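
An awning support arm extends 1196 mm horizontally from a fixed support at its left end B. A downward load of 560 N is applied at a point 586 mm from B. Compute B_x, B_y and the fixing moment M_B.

ΣF_x = 0: B_x = 0.
ΣF_y = 0: B_y − 560 = 0 → B_y = 560.0 N.
ΣM about B: M_B − 560·586 = 0 → M_B = 328200 N·mm.

B_x = 0, B_y = 560.0 N, M_B = 328200 N·mm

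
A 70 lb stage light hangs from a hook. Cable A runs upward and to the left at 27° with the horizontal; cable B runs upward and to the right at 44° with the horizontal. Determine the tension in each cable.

T_A = 53.26 lb, T_B = 65.96 lb

ΣF_x = 0: −T_A·cos27° + T_B·cos44° = 0 → T_B = 1.23864·T_A.
ΣF_y = 0: T_A·sin27° + T_B·sin44° = 70.
Substitute: T_A·(0.45399 + 1.23864·0.694658) = 70 → T_A = 53.2554 ≈ 53.26 lb.
Then T_B = 1.23864 × 53.2554 = 65.96 lb.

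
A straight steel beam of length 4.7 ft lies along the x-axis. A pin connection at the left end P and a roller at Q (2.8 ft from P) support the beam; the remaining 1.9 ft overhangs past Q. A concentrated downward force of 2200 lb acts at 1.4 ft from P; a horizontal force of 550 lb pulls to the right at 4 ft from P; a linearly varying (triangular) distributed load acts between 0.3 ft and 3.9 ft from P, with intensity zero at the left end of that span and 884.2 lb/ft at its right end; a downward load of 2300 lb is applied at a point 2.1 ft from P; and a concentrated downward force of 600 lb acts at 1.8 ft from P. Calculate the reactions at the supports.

Resultant of the triangular load: ½ × 884.2 × 3.6 = 1591.56 lb, acting at 2.7 ft from P (one-third of the span from the peak).
Moments about P: Q_y·2.8 − 2200·1.4 − (½·884.2·3.6)·2.7 − 2300·2.1 − 600·1.8 = 0 → Q_y = 13287.212/2.8 = 4745.43 ≈ 4745 lb.
ΣF_y = 0: P_y + 4745.43 − 2200 − ½·884.2·3.6 − 2300 − 600 = 0 → P_y = 1946 lb.
ΣF_x = 0: P_x + 550 = 0 → P_x = -550.0 lb.

P_x = -550.0 lb, P_y = 1946 lb, Q_y = 4745 lb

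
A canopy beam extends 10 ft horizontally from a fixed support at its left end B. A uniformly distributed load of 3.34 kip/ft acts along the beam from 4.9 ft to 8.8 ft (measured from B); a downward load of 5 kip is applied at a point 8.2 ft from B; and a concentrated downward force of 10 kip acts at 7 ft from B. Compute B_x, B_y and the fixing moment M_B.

Resultant of the distributed load: 3.34 × 3.9 = 13.026 kip at 6.85 ft from B.
ΣF_x = 0: B_x = 0.
ΣF_y = 0: B_y − 3.34·3.9 − 5 − 10 = 0 → B_y = 28.03 kip.
ΣM about B: M_B − (3.34·3.9)·6.85 − 5·8.2 − 10·7 = 0 → M_B = 200.2 kip·ft.

B_x = 0, B_y = 28.03 kip, M_B = 200.2 kip·ft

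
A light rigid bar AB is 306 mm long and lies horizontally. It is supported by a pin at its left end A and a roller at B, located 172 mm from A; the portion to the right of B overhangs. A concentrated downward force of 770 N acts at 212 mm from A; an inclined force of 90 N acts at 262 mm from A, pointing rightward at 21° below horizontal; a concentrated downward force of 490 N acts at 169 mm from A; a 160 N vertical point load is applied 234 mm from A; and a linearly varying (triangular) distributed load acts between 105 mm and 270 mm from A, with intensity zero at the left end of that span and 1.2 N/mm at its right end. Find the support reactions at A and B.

Resultant of the triangular load: ½ × 1.2 × 165 = 99 N, acting at 215 mm from A (one-third of the span from the peak).
ΣM about A: B_y·172 − 770·212 − 90·sin21°·262 − 490·169 − 160·234 − (½·1.2·165)·215 = 0 → B_y = 313225/172 = 1821.08 ≈ 1821 N.
ΣF_y = 0: A_y + 1821.08 − 770 − 90·sin21° − 490 − 160 − ½·1.2·165 = 0 → A_y = -269.8 N.
ΣF_x = 0: A_x + 90·cos21° = 0 → A_x = -84.02 N.

A_x = -84.02 N, A_y = -269.8 N, B_y = 1821 N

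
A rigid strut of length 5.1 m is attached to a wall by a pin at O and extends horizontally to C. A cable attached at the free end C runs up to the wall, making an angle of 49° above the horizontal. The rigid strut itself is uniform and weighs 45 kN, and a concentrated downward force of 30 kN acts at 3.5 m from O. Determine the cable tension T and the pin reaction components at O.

ΣM about O: T·sin49°·5.1 − 45·2.55 − 30·3.5 = 0 → T = 219.75/(5.1·0.75471) = 57.0924 ≈ 57.09 kN.
ΣF_x = 0: O_x − T·cos49° = 0 → O_x = 57.0924 × 0.656059 = 37.46 kN.
ΣF_y = 0: O_y + T·sin49° − 45 − 30 = 0 → O_y = 75 − 57.0924 × 0.75471 = 31.91 kN.

T = 57.09 kN, O_x = 37.46 kN, O_y = 31.91 kN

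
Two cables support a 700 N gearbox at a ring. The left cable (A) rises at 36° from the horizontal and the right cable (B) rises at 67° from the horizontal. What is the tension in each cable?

T_A = 280.7 N, T_B = 581.2 N

ΣF_x = 0: −T_A·cos36° + T_B·cos67° = 0 → T_B = 2.07052·T_A.
ΣF_y = 0: T_A·sin36° + T_B·sin67° = 700.
Substitute: T_A·(0.587785 + 2.07052·0.920505) = 700 → T_A = 280.706 ≈ 280.7 N.
Then T_B = 2.07052 × 280.706 = 581.2 N.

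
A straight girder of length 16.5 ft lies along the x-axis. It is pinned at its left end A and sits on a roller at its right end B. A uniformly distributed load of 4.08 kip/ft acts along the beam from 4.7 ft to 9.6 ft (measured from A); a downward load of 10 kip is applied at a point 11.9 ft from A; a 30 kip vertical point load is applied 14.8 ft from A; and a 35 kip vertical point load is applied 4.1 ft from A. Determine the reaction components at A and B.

A_x = 0, A_y = 43.51 kip, B_y = 51.48 kip

Resultant of the distributed load: 4.08 × 4.9 = 19.992 kip at 7.15 ft from A.
ΣM about A: B_y·16.5 − (4.08·4.9)·7.15 − 10·11.9 − 30·14.8 − 35·4.1 = 0 → B_y = 849.4428/16.5 = 51.4814 ≈ 51.48 kip.
ΣF_y = 0: A_y + 51.4814 − 4.08·4.9 − 10 − 30 − 35 = 0 → A_y = 43.51 kip.
ΣF_x = 0: no horizontal applied forces, so A_x = 0.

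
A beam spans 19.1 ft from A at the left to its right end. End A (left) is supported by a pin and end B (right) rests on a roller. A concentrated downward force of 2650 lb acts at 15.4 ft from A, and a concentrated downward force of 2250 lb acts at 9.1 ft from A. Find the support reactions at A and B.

Moments about A: B_y·19.1 − 2650·15.4 − 2250·9.1 = 0 → B_y = 61285/19.1 = 3208.64 ≈ 3209 lb.
ΣF_y = 0: A_y + 3208.64 − 2650 − 2250 = 0 → A_y = 1691 lb.
ΣF_x = 0: no horizontal applied forces, so A_x = 0.

A_x = 0, A_y = 1691 lb, B_y = 3209 lb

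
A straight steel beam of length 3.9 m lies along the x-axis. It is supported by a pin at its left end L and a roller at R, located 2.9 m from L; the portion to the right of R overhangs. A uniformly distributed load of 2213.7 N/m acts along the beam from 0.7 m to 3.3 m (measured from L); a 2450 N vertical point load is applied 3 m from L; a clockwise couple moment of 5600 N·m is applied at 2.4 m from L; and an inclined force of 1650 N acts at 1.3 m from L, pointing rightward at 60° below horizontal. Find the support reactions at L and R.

Resultant of the distributed load: 2213.7 × 2.6 = 5755.62 N at 2 m from L.
Taking moments about L: R_y·2.9 − (2213.7·2.6)·2 − 2450·3 − 5600 − 1650·sin60°·1.3 = 0 → R_y = 26318.9/2.9 = 9075.48 ≈ 9075 N.
ΣF_y = 0: L_y + 9075.48 − 2213.7·2.6 − 2450 − 1650·sin60° = 0 → L_y = 559.1 N.
ΣF_x = 0: L_x + 1650·cos60° = 0 → L_x = -825.0 N.

L_x = -825.0 N, L_y = 559.1 N, R_y = 9075 N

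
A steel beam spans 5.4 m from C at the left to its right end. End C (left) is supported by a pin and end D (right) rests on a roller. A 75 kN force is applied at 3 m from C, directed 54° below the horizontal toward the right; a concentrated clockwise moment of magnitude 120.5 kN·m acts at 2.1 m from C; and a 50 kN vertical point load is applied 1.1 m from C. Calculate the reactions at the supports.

C_x = -44.08 kN, C_y = 44.47 kN, D_y = 66.21 kN

Taking moments about C: D_y·5.4 − 75·sin54°·3 − 120.5 − 50·1.1 = 0 → D_y = 357.529/5.4 = 66.2091 ≈ 66.21 kN.
ΣF_y = 0: C_y + 66.2091 − 75·sin54° − 50 = 0 → C_y = 44.47 kN.
ΣF_x = 0: C_x + 75·cos54° = 0 → C_x = -44.08 kN.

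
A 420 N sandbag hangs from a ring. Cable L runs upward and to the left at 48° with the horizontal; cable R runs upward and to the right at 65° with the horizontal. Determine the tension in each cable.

T_L = 192.8 N, T_R = 305.3 N

ΣF_x = 0: −T_L·cos48° + T_R·cos65° = 0 → T_R = 1.5833·T_L.
ΣF_y = 0: T_L·sin48° + T_R·sin65° = 420.
Substitute: T_L·(0.743145 + 1.5833·0.906308) = 420 → T_L = 192.828 ≈ 192.8 N.
Then T_R = 1.5833 × 192.828 = 305.3 N.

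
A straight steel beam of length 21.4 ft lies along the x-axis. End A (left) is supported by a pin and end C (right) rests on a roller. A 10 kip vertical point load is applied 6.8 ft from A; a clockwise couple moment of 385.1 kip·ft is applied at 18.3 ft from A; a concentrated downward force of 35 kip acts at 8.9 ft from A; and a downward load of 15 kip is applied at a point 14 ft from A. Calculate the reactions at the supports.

A_x = 0, A_y = 14.46 kip, C_y = 45.54 kip

Taking moments about A: C_y·21.4 − 10·6.8 − 385.1 − 35·8.9 − 15·14 = 0 → C_y = 974.6/21.4 = 45.5421 ≈ 45.54 kip.
ΣF_y = 0: A_y + 45.5421 − 10 − 35 − 15 = 0 → A_y = 14.46 kip.
ΣF_x = 0: no horizontal applied forces, so A_x = 0.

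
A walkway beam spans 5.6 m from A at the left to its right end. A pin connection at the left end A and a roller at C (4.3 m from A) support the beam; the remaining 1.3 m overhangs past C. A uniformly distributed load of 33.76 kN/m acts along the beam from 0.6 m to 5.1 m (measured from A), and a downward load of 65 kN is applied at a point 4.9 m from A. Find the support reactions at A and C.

Resultant of the distributed load: 33.76 × 4.5 = 151.92 kN at 2.85 m from A.
Taking moments about A: C_y·4.3 − (33.76·4.5)·2.85 − 65·4.9 = 0 → C_y = 751.472/4.3 = 174.761 ≈ 174.8 kN.
ΣF_y = 0: A_y + 174.761 − 33.76·4.5 − 65 = 0 → A_y = 42.16 kN.
ΣF_x = 0: no horizontal applied forces, so A_x = 0.

A_x = 0, A_y = 42.16 kN, C_y = 174.8 kN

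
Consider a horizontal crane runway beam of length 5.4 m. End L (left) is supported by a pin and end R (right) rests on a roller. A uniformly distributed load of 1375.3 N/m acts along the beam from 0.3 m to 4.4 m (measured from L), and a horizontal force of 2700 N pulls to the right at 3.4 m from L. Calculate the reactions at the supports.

Resultant of the distributed load: 1375.3 × 4.1 = 5638.73 N at 2.35 m from L.
Moments about L: R_y·5.4 − (1375.3·4.1)·2.35 = 0 → R_y = 13251.0155/5.4 = 2453.89 ≈ 2454 N.
ΣF_y = 0: L_y + 2453.89 − 1375.3·4.1 = 0 → L_y = 3185 N.
ΣF_x = 0: L_x + 2700 = 0 → L_x = -2700 N.

L_x = -2700 N, L_y = 3185 N, R_y = 2454 N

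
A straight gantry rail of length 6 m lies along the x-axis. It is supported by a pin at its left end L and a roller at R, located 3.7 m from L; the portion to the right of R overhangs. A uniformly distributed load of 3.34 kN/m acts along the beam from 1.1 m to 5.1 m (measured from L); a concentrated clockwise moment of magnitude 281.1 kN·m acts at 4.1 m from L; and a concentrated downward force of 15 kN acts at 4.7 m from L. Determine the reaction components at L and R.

Resultant of the distributed load: 3.34 × 4 = 13.36 kN at 3.1 m from L.
ΣM about L: R_y·3.7 − (3.34·4)·3.1 − 281.1 − 15·4.7 = 0 → R_y = 393.016/3.7 = 106.221 ≈ 106.2 kN.
ΣF_y = 0: L_y + 106.221 − 3.34·4 − 15 = 0 → L_y = -77.86 kN.
ΣF_x = 0: no horizontal applied forces, so L_x = 0.

L_x = 0, L_y = -77.86 kN, R_y = 106.2 kN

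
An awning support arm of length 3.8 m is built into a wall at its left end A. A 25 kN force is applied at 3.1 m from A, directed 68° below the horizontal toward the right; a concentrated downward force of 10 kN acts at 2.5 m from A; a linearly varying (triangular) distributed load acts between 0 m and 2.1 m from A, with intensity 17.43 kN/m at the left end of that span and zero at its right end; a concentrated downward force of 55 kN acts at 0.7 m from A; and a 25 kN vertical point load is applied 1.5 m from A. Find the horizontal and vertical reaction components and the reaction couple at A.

Resultant of the triangular load: ½ × 17.43 × 2.1 = 18.3015 kN, acting at 0.7 m from A (one-third of the span from the peak).
ΣF_x = 0: A_x + 25·cos68° = 0 → A_x = -9.365 kN.
ΣF_y = 0: A_y − 25·sin68° − 10 − ½·17.43·2.1 − 55 − 25 = 0 → A_y = 131.5 kN.
ΣM about A: M_A − 25·sin68°·3.1 − 10·2.5 − (½·17.43·2.1)·0.7 − 55·0.7 − 25·1.5 = 0 → M_A = 185.7 kN·m.

A_x = -9.365 kN, A_y = 131.5 kN, M_A = 185.7 kN·m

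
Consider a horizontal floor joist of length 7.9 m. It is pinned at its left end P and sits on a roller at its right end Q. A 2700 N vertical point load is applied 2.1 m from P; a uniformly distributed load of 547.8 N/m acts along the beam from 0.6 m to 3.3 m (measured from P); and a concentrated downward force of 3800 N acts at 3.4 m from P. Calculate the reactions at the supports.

P_x = 0, P_y = 5261 N, Q_y = 2718 N

Resultant of the distributed load: 547.8 × 2.7 = 1479.06 N at 1.95 m from P.
ΣM about P: Q_y·7.9 − 2700·2.1 − (547.8·2.7)·1.95 − 3800·3.4 = 0 → Q_y = 21474.167/7.9 = 2718.25 ≈ 2718 N.
ΣF_y = 0: P_y + 2718.25 − 2700 − 547.8·2.7 − 3800 = 0 → P_y = 5261 N.
ΣF_x = 0: no horizontal applied forces, so P_x = 0.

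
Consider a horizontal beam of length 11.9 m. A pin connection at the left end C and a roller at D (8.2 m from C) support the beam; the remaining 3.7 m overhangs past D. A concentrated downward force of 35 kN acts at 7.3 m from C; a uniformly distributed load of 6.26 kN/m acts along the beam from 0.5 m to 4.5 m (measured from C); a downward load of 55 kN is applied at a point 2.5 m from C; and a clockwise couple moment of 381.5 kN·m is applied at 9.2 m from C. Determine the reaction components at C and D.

C_x = 0, C_y = 12.95 kN, D_y = 102.1 kN

Resultant of the distributed load: 6.26 × 4 = 25.04 kN at 2.5 m from C.
Taking moments about C: D_y·8.2 − 35·7.3 − (6.26·4)·2.5 − 55·2.5 − 381.5 = 0 → D_y = 837.1/8.2 = 102.085 ≈ 102.1 kN.
ΣF_y = 0: C_y + 102.085 − 35 − 6.26·4 − 55 = 0 → C_y = 12.95 kN.
ΣF_x = 0: no horizontal applied forces, so C_x = 0.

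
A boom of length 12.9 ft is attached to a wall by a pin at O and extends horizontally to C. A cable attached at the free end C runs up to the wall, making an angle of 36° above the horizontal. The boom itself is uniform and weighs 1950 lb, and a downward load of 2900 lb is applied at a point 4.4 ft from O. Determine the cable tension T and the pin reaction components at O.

T = 3342 lb, O_x = 2703 lb, O_y = 2886 lb

ΣM about O: T·sin36°·12.9 − 1950·6.45 − 2900·4.4 = 0 → T = 25337.5/(12.9·0.587785) = 3341.61 ≈ 3342 lb.
ΣF_x = 0: O_x − T·cos36° = 0 → O_x = 3341.61 × 0.809017 = 2703 lb.
ΣF_y = 0: O_y + T·sin36° − 1950 − 2900 = 0 → O_y = 4850 − 3341.61 × 0.587785 = 2886 lb.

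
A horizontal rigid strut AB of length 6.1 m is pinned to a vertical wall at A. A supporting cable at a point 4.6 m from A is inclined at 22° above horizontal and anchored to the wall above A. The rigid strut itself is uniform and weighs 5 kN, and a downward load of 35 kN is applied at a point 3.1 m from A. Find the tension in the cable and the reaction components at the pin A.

ΣM about A: T·sin22°·4.6 − 5·3.05 − 35·3.1 = 0 → T = 123.75/(4.6·0.374607) = 71.8144 ≈ 71.81 kN.
ΣF_x = 0: A_x − T·cos22° = 0 → A_x = 71.8144 × 0.927184 = 66.59 kN.
ΣF_y = 0: A_y + T·sin22° − 5 − 35 = 0 → A_y = 40 − 71.8144 × 0.374607 = 13.10 kN.

T = 71.81 kN, A_x = 66.59 kN, A_y = 13.10 kN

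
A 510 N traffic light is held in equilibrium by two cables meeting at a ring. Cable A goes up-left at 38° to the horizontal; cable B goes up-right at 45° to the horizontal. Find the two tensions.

ΣF_x = 0: −T_A·cos38° + T_B·cos45° = 0 → T_B = 1.11442·T_A.
ΣF_y = 0: T_A·sin38° + T_B·sin45° = 510.
Substitute: T_A·(0.615661 + 1.11442·0.707107) = 510 → T_A = 363.332 ≈ 363.3 N.
Then T_B = 1.11442 × 363.332 = 404.9 N.

T_A = 363.3 N, T_B = 404.9 N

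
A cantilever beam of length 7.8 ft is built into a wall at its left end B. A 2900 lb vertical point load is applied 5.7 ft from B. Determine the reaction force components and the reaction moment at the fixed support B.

B_x = 0, B_y = 2900 lb, M_B = 16530 lb·ft

ΣF_x = 0: B_x = 0.
ΣF_y = 0: B_y − 2900 = 0 → B_y = 2900 lb.
ΣM about B: M_B − 2900·5.7 = 0 → M_B = 16530 lb·ft.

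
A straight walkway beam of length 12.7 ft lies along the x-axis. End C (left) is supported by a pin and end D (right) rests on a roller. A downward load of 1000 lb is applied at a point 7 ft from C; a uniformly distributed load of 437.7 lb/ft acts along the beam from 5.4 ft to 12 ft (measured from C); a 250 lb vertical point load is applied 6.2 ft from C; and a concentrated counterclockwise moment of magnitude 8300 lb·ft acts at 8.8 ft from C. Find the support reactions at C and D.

Resultant of the distributed load: 437.7 × 6.6 = 2888.82 lb at 8.7 ft from C.
ΣM about C: D_y·12.7 − 1000·7 − (437.7·6.6)·8.7 − 250·6.2 + 8300 = 0 → D_y = 25382.734/12.7 = 1998.64 ≈ 1999 lb.
ΣF_y = 0: C_y + 1998.64 − 1000 − 437.7·6.6 − 250 = 0 → C_y = 2140 lb.
ΣF_x = 0: no horizontal applied forces, so C_x = 0.

C_x = 0, C_y = 2140 lb, D_y = 1999 lb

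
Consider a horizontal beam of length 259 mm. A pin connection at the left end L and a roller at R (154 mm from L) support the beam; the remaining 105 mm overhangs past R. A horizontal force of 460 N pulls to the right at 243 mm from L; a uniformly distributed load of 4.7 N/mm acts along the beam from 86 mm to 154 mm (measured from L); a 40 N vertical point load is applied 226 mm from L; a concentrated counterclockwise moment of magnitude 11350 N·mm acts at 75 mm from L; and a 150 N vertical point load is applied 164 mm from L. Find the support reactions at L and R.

Resultant of the distributed load: 4.7 × 68 = 319.6 N at 120 mm from L.
Moments about L: R_y·154 − (4.7·68)·120 − 40·226 + 11350 − 150·164 = 0 → R_y = 60642/154 = 393.779 ≈ 393.8 N.
ΣF_y = 0: L_y + 393.779 − 4.7·68 − 40 − 150 = 0 → L_y = 115.8 N.
ΣF_x = 0: L_x + 460 = 0 → L_x = -460.0 N.

L_x = -460.0 N, L_y = 115.8 N, R_y = 393.8 N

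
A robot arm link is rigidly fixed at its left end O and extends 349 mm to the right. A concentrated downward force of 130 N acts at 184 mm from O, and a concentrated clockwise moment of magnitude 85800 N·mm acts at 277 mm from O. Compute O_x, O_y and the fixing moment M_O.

ΣF_x = 0: O_x = 0.
ΣF_y = 0: O_y − 130 = 0 → O_y = 130.0 N.
ΣM about O: M_O − 130·184 − 85800 = 0 → M_O = 109700 N·mm.

O_x = 0, O_y = 130.0 N, M_O = 109700 N·mm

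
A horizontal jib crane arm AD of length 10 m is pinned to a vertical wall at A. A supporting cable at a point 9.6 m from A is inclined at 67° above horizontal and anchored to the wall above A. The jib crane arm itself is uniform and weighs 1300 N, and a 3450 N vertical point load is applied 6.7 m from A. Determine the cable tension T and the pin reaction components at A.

ΣM about A: T·sin67°·9.6 − 1300·5 − 3450·6.7 = 0 → T = 29615/(9.6·0.920505) = 3351.31 ≈ 3351 N.
ΣF_x = 0: A_x − T·cos67° = 0 → A_x = 3351.31 × 0.390731 = 1309 N.
ΣF_y = 0: A_y + T·sin67° − 1300 − 3450 = 0 → A_y = 4750 − 3351.31 × 0.920505 = 1665 N.

T = 3351 N, A_x = 1309 N, A_y = 1665 N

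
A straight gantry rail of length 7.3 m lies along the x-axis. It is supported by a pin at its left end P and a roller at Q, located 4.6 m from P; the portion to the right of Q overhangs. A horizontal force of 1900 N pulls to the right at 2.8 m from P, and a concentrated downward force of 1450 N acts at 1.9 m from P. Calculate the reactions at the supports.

ΣM about P: Q_y·4.6 − 1450·1.9 = 0 → Q_y = 2755/4.6 = 598.913 ≈ 598.9 N.
ΣF_y = 0: P_y + 598.913 − 1450 = 0 → P_y = 851.1 N.
ΣF_x = 0: P_x + 1900 = 0 → P_x = -1900 N.

P_x = -1900 N, P_y = 851.1 N, Q_y = 598.9 N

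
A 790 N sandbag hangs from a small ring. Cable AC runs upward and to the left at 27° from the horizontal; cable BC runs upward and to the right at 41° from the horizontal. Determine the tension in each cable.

ΣF_x = 0: −T_AC·cos27° + T_BC·cos41° = 0 → T_BC = 1.1806·T_AC.
ΣF_y = 0: T_AC·sin27° + T_BC·sin41° = 790.
Substitute: T_AC·(0.45399 + 1.1806·0.656059) = 790 → T_AC = 643.043 ≈ 643.0 N.
Then T_BC = 1.1806 × 643.043 = 759.2 N.

T_AC = 643.0 N, T_BC = 759.2 N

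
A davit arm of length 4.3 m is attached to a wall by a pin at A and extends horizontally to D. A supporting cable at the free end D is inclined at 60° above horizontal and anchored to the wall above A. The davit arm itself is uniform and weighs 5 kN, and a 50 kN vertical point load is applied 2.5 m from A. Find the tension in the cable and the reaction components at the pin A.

ΣM about A: T·sin60°·4.3 − 5·2.15 − 50·2.5 = 0 → T = 135.75/(4.3·0.866025) = 36.4536 ≈ 36.45 kN.
ΣF_x = 0: A_x − T·cos60° = 0 → A_x = 36.4536 × 0.5 = 18.23 kN.
ΣF_y = 0: A_y + T·sin60° − 5 − 50 = 0 → A_y = 55 − 36.4536 × 0.866025 = 23.43 kN.

T = 36.45 kN, A_x = 18.23 kN, A_y = 23.43 kN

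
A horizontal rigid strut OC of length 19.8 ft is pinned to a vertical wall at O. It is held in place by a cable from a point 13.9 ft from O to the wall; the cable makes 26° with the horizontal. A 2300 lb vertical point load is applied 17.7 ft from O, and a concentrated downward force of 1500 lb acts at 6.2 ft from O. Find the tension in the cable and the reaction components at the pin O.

T = 8207 lb, O_x = 7377 lb, O_y = 202.2 lb

ΣM about O: T·sin26°·13.9 − 2300·17.7 − 1500·6.2 = 0 → T = 50010/(13.9·0.438371) = 8207.3 ≈ 8207 lb.
ΣF_x = 0: O_x − T·cos26° = 0 → O_x = 8207.3 × 0.898794 = 7377 lb.
ΣF_y = 0: O_y + T·sin26° − 2300 − 1500 = 0 → O_y = 3800 − 8207.3 × 0.438371 = 202.2 lb.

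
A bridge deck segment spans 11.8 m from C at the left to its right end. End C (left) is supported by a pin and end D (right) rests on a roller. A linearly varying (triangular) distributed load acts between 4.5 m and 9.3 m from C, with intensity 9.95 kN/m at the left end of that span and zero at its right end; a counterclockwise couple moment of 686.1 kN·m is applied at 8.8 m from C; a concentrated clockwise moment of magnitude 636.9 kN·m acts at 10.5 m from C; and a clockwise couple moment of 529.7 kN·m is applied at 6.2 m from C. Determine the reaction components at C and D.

C_x = 0, C_y = -29.19 kN, D_y = 53.07 kN

Resultant of the triangular load: ½ × 9.95 × 4.8 = 23.88 kN, acting at 6.1 m from C (one-third of the span from the peak).
ΣM about C: D_y·11.8 − (½·9.95·4.8)·6.1 + 686.1 − 636.9 − 529.7 = 0 → D_y = 626.168/11.8 = 53.0651 ≈ 53.07 kN.
ΣF_y = 0: C_y + 53.0651 − ½·9.95·4.8 = 0 → C_y = -29.19 kN.
ΣF_x = 0: no horizontal applied forces, so C_x = 0.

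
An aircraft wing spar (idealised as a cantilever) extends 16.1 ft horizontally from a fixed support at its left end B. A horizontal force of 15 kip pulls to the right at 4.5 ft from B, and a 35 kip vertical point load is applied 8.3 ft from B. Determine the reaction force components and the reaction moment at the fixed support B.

B_x = -15.00 kip, B_y = 35.00 kip, M_B = 290.5 kip·ft

ΣF_x = 0: B_x + 15 = 0 → B_x = -15.00 kip.
ΣF_y = 0: B_y − 35 = 0 → B_y = 35.00 kip.
ΣM about B: M_B − 35·8.3 = 0 → M_B = 290.5 kip·ft.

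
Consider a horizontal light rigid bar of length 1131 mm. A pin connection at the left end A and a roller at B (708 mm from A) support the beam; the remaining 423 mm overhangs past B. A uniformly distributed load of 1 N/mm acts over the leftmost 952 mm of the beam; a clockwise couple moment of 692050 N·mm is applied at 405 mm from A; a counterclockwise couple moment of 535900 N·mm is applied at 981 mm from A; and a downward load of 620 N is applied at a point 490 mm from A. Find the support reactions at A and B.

A_x = 0, A_y = 282.3 N, B_y = 1290 N

Resultant of the distributed load: 1 × 952 = 952 N at 476 mm from A.
Taking moments about A: B_y·708 − (1·952)·476 − 692050 + 535900 − 620·490 = 0 → B_y = 913102/708 = 1289.69 ≈ 1290 N.
ΣF_y = 0: A_y + 1289.69 − 1·952 − 620 = 0 → A_y = 282.3 N.
ΣF_x = 0: no horizontal applied forces, so A_x = 0.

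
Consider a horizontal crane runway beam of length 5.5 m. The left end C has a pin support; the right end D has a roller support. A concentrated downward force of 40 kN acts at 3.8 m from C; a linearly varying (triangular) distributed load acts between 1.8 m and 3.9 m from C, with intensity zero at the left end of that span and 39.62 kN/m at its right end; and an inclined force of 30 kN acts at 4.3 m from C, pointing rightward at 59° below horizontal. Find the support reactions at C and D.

C_x = -15.45 kN, C_y = 35.37 kN, D_y = 71.95 kN

Resultant of the triangular load: ½ × 39.62 × 2.1 = 41.601 kN, acting at 3.2 m from C (one-third of the span from the peak).
Taking moments about C: D_y·5.5 − 40·3.8 − (½·39.62·2.1)·3.2 − 30·sin59°·4.3 = 0 → D_y = 395.698/5.5 = 71.9451 ≈ 71.95 kN.
ΣF_y = 0: C_y + 71.9451 − 40 − ½·39.62·2.1 − 30·sin59° = 0 → C_y = 35.37 kN.
ΣF_x = 0: C_x + 30·cos59° = 0 → C_x = -15.45 kN.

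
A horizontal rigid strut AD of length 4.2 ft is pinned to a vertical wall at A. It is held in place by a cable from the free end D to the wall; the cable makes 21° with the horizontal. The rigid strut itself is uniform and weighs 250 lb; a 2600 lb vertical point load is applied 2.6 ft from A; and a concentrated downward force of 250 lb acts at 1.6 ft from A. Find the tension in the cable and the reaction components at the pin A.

T = 5106 lb, A_x = 4767 lb, A_y = 1270 lb

ΣM about A: T·sin21°·4.2 − 250·2.1 − 2600·2.6 − 250·1.6 = 0 → T = 7685/(4.2·0.358368) = 5105.82 ≈ 5106 lb.
ΣF_x = 0: A_x − T·cos21° = 0 → A_x = 5105.82 × 0.93358 = 4767 lb.
ΣF_y = 0: A_y + T·sin21° − 250 − 2600 − 250 = 0 → A_y = 3100 − 5105.82 × 0.358368 = 1270 lb.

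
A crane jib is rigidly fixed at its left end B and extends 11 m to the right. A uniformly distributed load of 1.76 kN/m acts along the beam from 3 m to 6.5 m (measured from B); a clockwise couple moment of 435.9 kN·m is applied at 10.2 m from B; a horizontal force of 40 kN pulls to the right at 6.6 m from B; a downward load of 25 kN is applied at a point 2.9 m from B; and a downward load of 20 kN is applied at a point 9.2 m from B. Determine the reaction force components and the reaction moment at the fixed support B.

B_x = -40.00 kN, B_y = 51.16 kN, M_B = 721.7 kN·m

Resultant of the distributed load: 1.76 × 3.5 = 6.16 kN at 4.75 m from B.
ΣF_x = 0: B_x + 40 = 0 → B_x = -40.00 kN.
ΣF_y = 0: B_y − 1.76·3.5 − 25 − 20 = 0 → B_y = 51.16 kN.
ΣM about B: M_B − (1.76·3.5)·4.75 − 435.9 − 25·2.9 − 20·9.2 = 0 → M_B = 721.7 kN·m.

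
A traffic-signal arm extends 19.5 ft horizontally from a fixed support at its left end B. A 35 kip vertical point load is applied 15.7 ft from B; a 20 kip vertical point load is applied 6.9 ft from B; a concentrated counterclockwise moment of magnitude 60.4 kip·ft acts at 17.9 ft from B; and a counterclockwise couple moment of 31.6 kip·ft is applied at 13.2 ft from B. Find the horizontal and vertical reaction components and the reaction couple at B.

B_x = 0, B_y = 55.00 kip, M_B = 595.5 kip·ft

ΣF_x = 0: B_x = 0.
ΣF_y = 0: B_y − 35 − 20 = 0 → B_y = 55.00 kip.
ΣM about B: M_B − 35·15.7 − 20·6.9 + 60.4 + 31.6 = 0 → M_B = 595.5 kip·ft.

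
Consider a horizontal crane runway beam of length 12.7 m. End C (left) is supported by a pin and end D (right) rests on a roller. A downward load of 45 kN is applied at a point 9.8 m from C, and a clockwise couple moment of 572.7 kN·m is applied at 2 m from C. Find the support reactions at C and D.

Moments about C: D_y·12.7 − 45·9.8 − 572.7 = 0 → D_y = 1013.7/12.7 = 79.8189 ≈ 79.82 kN.
ΣF_y = 0: C_y + 79.8189 − 45 = 0 → C_y = -34.82 kN.
ΣF_x = 0: no horizontal applied forces, so C_x = 0.

C_x = 0, C_y = -34.82 kN, D_y = 79.82 kN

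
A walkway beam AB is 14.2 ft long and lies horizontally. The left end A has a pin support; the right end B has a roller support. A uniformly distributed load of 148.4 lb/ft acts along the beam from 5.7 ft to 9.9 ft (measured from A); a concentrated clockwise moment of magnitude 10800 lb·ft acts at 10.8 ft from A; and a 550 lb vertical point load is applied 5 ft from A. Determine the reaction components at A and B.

A_x = 0, A_y = -123.3 lb, B_y = 1297 lb

Resultant of the distributed load: 148.4 × 4.2 = 623.28 lb at 7.8 ft from A.
Moments about A: B_y·14.2 − (148.4·4.2)·7.8 − 10800 − 550·5 = 0 → B_y = 18411.584/14.2 = 1296.59 ≈ 1297 lb.
ΣF_y = 0: A_y + 1296.59 − 148.4·4.2 − 550 = 0 → A_y = -123.3 lb.
ΣF_x = 0: no horizontal applied forces, so A_x = 0.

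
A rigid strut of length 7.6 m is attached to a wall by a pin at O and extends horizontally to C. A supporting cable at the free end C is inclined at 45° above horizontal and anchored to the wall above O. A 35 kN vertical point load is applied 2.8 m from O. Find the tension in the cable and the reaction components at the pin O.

T = 18.24 kN, O_x = 12.89 kN, O_y = 22.11 kN

ΣM about O: T·sin45°·7.6 − 35·2.8 = 0 → T = 98/(7.6·0.707107) = 18.2359 ≈ 18.24 kN.
ΣF_x = 0: O_x − T·cos45° = 0 → O_x = 18.2359 × 0.707107 = 12.89 kN.
ΣF_y = 0: O_y + T·sin45° − 35 = 0 → O_y = 35 − 18.2359 × 0.707107 = 22.11 kN.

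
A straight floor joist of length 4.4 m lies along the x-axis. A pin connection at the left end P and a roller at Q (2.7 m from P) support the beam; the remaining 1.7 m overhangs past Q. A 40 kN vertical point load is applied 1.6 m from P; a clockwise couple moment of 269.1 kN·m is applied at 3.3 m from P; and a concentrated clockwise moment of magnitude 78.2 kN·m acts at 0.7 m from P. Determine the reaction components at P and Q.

ΣM about P: Q_y·2.7 − 40·1.6 − 269.1 − 78.2 = 0 → Q_y = 411.3/2.7 = 152.333 ≈ 152.3 kN.
ΣF_y = 0: P_y + 152.333 − 40 = 0 → P_y = -112.3 kN.
ΣF_x = 0: no horizontal applied forces, so P_x = 0.

P_x = 0, P_y = -112.3 kN, Q_y = 152.3 kN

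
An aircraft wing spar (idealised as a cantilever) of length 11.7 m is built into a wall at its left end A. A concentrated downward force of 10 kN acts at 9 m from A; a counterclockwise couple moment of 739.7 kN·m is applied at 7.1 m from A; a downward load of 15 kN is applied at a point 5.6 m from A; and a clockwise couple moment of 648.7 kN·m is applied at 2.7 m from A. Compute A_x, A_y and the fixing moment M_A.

ΣF_x = 0: A_x = 0.
ΣF_y = 0: A_y − 10 − 15 = 0 → A_y = 25.00 kN.
ΣM about A: M_A − 10·9 + 739.7 − 15·5.6 − 648.7 = 0 → M_A = 83.00 kN·m.

A_x = 0, A_y = 25.00 kN, M_A = 83.00 kN·m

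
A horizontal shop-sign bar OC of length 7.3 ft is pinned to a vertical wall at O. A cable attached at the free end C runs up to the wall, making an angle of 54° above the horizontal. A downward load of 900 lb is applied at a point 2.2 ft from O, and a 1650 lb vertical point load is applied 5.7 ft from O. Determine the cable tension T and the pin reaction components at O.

ΣM about O: T·sin54°·7.3 − 900·2.2 − 1650·5.7 = 0 → T = 11385/(7.3·0.809017) = 1927.76 ≈ 1928 lb.
ΣF_x = 0: O_x − T·cos54° = 0 → O_x = 1927.76 × 0.587785 = 1133 lb.
ΣF_y = 0: O_y + T·sin54° − 900 − 1650 = 0 → O_y = 2550 − 1927.76 × 0.809017 = 990.4 lb.

T = 1928 lb, O_x = 1133 lb, O_y = 990.4 lb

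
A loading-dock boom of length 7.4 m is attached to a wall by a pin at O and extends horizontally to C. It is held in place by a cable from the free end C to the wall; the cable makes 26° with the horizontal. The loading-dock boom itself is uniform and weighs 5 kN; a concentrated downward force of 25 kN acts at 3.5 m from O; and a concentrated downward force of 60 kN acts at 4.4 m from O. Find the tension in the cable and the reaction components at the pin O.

T = 114.1 kN, O_x = 102.5 kN, O_y = 40.00 kN

ΣM about O: T·sin26°·7.4 − 5·3.7 − 25·3.5 − 60·4.4 = 0 → T = 370/(7.4·0.438371) = 114.059 ≈ 114.1 kN.
ΣF_x = 0: O_x − T·cos26° = 0 → O_x = 114.059 × 0.898794 = 102.5 kN.
ΣF_y = 0: O_y + T·sin26° − 5 − 25 − 60 = 0 → O_y = 90 − 114.059 × 0.438371 = 40.00 kN.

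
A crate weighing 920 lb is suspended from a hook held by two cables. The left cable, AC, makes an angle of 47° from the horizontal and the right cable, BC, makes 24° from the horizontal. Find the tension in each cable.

ΣF_x = 0: −T_AC·cos47° + T_BC·cos24° = 0 → T_BC = 0.74654·T_AC.
ΣF_y = 0: T_AC·sin47° + T_BC·sin24° = 920.
Substitute: T_AC·(0.731354 + 0.74654·0.406737) = 920 → T_AC = 888.889 ≈ 888.9 lb.
Then T_BC = 0.74654 × 888.889 = 663.6 lb.

T_AC = 888.9 lb, T_BC = 663.6 lb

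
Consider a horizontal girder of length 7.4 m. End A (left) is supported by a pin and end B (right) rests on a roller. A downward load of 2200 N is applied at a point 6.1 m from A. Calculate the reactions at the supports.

A_x = 0, A_y = 386.5 N, B_y = 1814 N

ΣM about A: B_y·7.4 − 2200·6.1 = 0 → B_y = 13420/7.4 = 1813.51 ≈ 1814 N.
ΣF_y = 0: A_y + 1813.51 − 2200 = 0 → A_y = 386.5 N.
ΣF_x = 0: no horizontal applied forces, so A_x = 0.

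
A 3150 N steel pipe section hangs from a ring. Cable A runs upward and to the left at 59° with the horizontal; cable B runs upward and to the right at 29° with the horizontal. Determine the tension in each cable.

T_A = 2757 N, T_B = 1623 N

ΣF_x = 0: −T_A·cos59° + T_B·cos29° = 0 → T_B = 0.588871·T_A.
ΣF_y = 0: T_A·sin59° + T_B·sin29° = 3150.
Substitute: T_A·(0.857167 + 0.588871·0.48481) = 3150 → T_A = 2756.73 ≈ 2757 N.
Then T_B = 0.588871 × 2756.73 = 1623 N.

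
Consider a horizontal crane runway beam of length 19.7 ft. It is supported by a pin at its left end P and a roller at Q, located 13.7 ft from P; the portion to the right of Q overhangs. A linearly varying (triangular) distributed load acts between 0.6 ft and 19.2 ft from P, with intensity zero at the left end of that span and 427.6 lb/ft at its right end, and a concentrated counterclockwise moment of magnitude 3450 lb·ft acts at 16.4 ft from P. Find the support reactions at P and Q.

Resultant of the triangular load: ½ × 427.6 × 18.6 = 3976.68 lb, acting at 13 ft from P (one-third of the span from the peak).
Taking moments about P: Q_y·13.7 − (½·427.6·18.6)·13 + 3450 = 0 → Q_y = 48246.84/13.7 = 3521.67 ≈ 3522 lb.
ΣF_y = 0: P_y + 3521.67 − ½·427.6·18.6 = 0 → P_y = 455.0 lb.
ΣF_x = 0: no horizontal applied forces, so P_x = 0.

P_x = 0, P_y = 455.0 lb, Q_y = 3522 lb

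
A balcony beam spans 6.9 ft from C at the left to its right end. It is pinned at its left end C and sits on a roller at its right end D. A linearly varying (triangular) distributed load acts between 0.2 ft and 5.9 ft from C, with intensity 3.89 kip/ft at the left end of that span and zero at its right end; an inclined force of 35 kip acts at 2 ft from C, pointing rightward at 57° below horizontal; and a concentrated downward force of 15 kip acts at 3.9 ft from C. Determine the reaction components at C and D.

Resultant of the triangular load: ½ × 3.89 × 5.7 = 11.0865 kip, acting at 2.1 ft from C (one-third of the span from the peak).
ΣM about C: D_y·6.9 − (½·3.89·5.7)·2.1 − 35·sin57°·2 − 15·3.9 = 0 → D_y = 140.489/6.9 = 20.3607 ≈ 20.36 kip.
ΣF_y = 0: C_y + 20.3607 − ½·3.89·5.7 − 35·sin57° − 15 = 0 → C_y = 35.08 kip.
ΣF_x = 0: C_x + 35·cos57° = 0 → C_x = -19.06 kip.

C_x = -19.06 kip, C_y = 35.08 kip, D_y = 20.36 kip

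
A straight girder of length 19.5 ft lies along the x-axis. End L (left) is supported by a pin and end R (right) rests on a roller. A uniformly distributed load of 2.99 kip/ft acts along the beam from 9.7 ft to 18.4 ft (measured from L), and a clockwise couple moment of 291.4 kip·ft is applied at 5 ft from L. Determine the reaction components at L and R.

Resultant of the distributed load: 2.99 × 8.7 = 26.013 kip at 14.05 ft from L.
Moments about L: R_y·19.5 − (2.99·8.7)·14.05 − 291.4 = 0 → R_y = 656.88265/19.5 = 33.6863 ≈ 33.69 kip.
ΣF_y = 0: L_y + 33.6863 − 2.99·8.7 = 0 → L_y = -7.673 kip.
ΣF_x = 0: no horizontal applied forces, so L_x = 0.

L_x = 0, L_y = -7.673 kip, R_y = 33.69 kip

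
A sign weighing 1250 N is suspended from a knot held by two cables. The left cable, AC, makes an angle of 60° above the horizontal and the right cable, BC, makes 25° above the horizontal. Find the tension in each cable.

T_AC = 1137 N, T_BC = 627.4 N

ΣF_x = 0: −T_AC·cos60° + T_BC·cos25° = 0 → T_BC = 0.551689·T_AC.
ΣF_y = 0: T_AC·sin60° + T_BC·sin25° = 1250.
Substitute: T_AC·(0.866025 + 0.551689·0.422618) = 1250 → T_AC = 1137.21 ≈ 1137 N.
Then T_BC = 0.551689 × 1137.21 = 627.4 N.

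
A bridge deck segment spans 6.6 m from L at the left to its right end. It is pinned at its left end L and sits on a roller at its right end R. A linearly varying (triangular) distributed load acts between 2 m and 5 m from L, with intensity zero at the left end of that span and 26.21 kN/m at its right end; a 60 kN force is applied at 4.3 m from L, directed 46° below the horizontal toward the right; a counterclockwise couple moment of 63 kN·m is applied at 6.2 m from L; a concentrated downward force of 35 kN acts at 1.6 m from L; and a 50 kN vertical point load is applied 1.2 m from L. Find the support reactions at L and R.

L_x = -41.68 kN, L_y = 107.5 kN, R_y = 59.98 kN

Resultant of the triangular load: ½ × 26.21 × 3 = 39.315 kN, acting at 4 m from L (one-third of the span from the peak).
Taking moments about L: R_y·6.6 − (½·26.21·3)·4 − 60·sin46°·4.3 + 63 − 35·1.6 − 50·1.2 = 0 → R_y = 395.85/6.6 = 59.9773 ≈ 59.98 kN.
ΣF_y = 0: L_y + 59.9773 − ½·26.21·3 − 60·sin46° − 35 − 50 = 0 → L_y = 107.5 kN.
ΣF_x = 0: L_x + 60·cos46° = 0 → L_x = -41.68 kN.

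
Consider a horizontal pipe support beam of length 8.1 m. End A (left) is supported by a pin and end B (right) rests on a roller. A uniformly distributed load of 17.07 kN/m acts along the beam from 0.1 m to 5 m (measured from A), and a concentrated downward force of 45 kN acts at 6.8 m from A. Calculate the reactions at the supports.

A_x = 0, A_y = 64.53 kN, B_y = 64.11 kN

Resultant of the distributed load: 17.07 × 4.9 = 83.643 kN at 2.55 m from A.
Taking moments about A: B_y·8.1 − (17.07·4.9)·2.55 − 45·6.8 = 0 → B_y = 519.28965/8.1 = 64.1098 ≈ 64.11 kN.
ΣF_y = 0: A_y + 64.1098 − 17.07·4.9 − 45 = 0 → A_y = 64.53 kN.
ΣF_x = 0: no horizontal applied forces, so A_x = 0.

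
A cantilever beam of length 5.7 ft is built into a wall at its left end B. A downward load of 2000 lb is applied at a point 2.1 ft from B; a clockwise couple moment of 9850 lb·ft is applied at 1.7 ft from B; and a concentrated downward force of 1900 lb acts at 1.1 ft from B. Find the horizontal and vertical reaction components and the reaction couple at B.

ΣF_x = 0: B_x = 0.
ΣF_y = 0: B_y − 2000 − 1900 = 0 → B_y = 3900 lb.
ΣM about B: M_B − 2000·2.1 − 9850 − 1900·1.1 = 0 → M_B = 16140 lb·ft.

B_x = 0, B_y = 3900 lb, M_B = 16140 lb·ft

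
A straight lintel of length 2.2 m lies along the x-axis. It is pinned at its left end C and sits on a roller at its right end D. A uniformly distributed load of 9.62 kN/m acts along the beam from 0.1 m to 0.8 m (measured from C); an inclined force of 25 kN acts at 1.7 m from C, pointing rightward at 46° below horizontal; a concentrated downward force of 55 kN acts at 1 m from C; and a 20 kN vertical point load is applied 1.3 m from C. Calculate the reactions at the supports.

Resultant of the distributed load: 9.62 × 0.7 = 6.734 kN at 0.45 m from C.
Moments about C: D_y·2.2 − (9.62·0.7)·0.45 − 25·sin46°·1.7 − 55·1 − 20·1.3 = 0 → D_y = 114.602/2.2 = 52.0918 ≈ 52.09 kN.
ΣF_y = 0: C_y + 52.0918 − 9.62·0.7 − 25·sin46° − 55 − 20 = 0 → C_y = 47.63 kN.
ΣF_x = 0: C_x + 25·cos46° = 0 → C_x = -17.37 kN.

C_x = -17.37 kN, C_y = 47.63 kN, D_y = 52.09 kN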